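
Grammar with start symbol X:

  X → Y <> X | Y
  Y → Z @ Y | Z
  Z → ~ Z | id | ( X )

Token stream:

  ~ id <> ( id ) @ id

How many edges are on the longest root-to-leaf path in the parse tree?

[X [Y [Z ~ [Z id]]] <> [X [Y [Z ( [X [Y [Z id]]] )] @ [Y [Z id]]]]]

7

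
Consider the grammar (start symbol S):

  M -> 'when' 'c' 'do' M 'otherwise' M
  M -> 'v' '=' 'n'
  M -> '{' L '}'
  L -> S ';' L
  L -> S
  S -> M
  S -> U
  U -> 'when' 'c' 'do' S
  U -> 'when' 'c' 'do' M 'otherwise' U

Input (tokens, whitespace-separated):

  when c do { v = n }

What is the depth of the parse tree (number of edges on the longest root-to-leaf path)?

[S [U when c do [S [M { [L [S [M v = n]]] }]]]]

7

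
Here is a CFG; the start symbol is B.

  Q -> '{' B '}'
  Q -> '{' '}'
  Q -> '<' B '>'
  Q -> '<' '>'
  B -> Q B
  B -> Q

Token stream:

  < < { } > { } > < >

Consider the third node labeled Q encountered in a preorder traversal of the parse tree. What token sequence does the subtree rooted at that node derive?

[B [Q < [B [Q < [B [Q { }]] >] [B [Q { }]]] >] [B [Q < >]]]

{ }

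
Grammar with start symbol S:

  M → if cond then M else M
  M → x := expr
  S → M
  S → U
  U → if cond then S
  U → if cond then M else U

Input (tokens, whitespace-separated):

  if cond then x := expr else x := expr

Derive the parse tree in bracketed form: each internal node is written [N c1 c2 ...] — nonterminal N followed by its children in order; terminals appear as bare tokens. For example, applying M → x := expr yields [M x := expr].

[S [M if cond then [M x := expr] else [M x := expr]]]

S
M
if cond then M else M
if cond then x := expr else M
if cond then x := expr else x := expr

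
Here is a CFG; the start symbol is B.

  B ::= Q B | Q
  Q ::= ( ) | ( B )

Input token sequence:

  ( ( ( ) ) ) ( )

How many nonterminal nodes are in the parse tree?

[B [Q ( [B [Q ( [B [Q ( )]] )]] )] [B [Q ( )]]]

8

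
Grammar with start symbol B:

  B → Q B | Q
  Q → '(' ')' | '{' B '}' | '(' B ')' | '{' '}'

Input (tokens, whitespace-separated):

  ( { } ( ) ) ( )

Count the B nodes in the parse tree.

[B [Q ( [B [Q { }] [B [Q ( )]]] )] [B [Q ( )]]]

4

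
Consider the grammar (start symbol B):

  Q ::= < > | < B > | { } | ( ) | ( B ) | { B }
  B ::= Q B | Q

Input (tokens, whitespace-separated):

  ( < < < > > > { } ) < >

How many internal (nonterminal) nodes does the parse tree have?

[B [Q ( [B [Q < [B [Q < [B [Q < >]] >]] >] [B [Q { }]]] )] [B [Q < >]]]

12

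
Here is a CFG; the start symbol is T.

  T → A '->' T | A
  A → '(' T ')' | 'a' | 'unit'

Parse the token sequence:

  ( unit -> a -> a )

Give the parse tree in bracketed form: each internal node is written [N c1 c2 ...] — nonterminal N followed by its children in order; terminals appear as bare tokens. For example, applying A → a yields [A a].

T
A
( T )
( A -> T )
( unit -> T )
( unit -> A -> T )
( unit -> a -> T )
( unit -> a -> A )
( unit -> a -> a )

[T [A ( [T [A unit] -> [T [A a] -> [T [A a]]]] )]]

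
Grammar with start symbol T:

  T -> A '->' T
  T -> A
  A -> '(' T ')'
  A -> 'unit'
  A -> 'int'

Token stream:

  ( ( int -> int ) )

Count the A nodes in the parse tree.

4

[T [A ( [T [A ( [T [A int] -> [T [A int]]] )]] )]]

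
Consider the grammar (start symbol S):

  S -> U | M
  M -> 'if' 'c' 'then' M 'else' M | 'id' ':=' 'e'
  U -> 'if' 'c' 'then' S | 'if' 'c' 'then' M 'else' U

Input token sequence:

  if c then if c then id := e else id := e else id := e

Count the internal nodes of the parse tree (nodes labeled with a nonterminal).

6

[S [M if c then [M if c then [M id := e] else [M id := e]] else [M id := e]]]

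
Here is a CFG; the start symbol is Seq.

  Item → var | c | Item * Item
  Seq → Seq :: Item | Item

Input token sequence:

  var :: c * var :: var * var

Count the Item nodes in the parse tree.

7

[Seq [Seq [Seq [Item var]] :: [Item [Item c] * [Item var]]] :: [Item [Item var] * [Item var]]]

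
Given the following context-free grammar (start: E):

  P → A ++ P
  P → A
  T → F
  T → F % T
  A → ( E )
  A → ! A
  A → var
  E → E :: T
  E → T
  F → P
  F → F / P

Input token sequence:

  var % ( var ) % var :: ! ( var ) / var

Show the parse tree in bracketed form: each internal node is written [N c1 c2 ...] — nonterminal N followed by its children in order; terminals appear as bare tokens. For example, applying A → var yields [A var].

[E [E [T [F [P [A var]]] % [T [F [P [A ( [E [T [F [P [A var]]]]] )]]] % [T [F [P [A var]]]]]]] :: [T [F [F [P [A ! [A ( [E [T [F [P [A var]]]]] )]]]] / [P [A var]]]]]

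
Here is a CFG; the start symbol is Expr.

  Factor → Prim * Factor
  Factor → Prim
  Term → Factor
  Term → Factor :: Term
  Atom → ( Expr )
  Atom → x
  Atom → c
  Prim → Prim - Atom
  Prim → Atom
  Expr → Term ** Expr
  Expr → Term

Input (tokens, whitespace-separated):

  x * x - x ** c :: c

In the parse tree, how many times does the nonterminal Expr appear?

2

[Expr [Term [Factor [Prim [Atom x]] * [Factor [Prim [Prim [Atom x]] - [Atom x]]]]] ** [Expr [Term [Factor [Prim [Atom c]]] :: [Term [Factor [Prim [Atom c]]]]]]]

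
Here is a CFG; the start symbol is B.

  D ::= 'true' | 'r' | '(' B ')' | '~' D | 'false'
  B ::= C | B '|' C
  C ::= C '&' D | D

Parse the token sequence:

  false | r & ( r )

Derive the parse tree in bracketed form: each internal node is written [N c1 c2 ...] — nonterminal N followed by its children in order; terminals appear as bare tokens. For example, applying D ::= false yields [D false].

B
B | C
C | C
D | C
false | C
false | C & D
false | D & D
false | r & D
false | r & ( B )
false | r & ( C )
false | r & ( D )
false | r & ( r )

[B [B [C [D false]]] | [C [C [D r]] & [D ( [B [C [D r]]] )]]]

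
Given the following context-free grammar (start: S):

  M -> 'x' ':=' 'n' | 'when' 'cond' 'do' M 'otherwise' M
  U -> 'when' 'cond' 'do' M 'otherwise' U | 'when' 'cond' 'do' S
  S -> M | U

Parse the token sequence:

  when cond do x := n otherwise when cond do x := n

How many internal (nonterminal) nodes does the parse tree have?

6

[S [U when cond do [M x := n] otherwise [U when cond do [S [M x := n]]]]]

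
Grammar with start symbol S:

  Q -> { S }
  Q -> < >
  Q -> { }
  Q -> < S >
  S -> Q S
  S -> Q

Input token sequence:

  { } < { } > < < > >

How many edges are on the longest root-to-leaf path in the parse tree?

[S [Q { }] [S [Q < [S [Q { }]] >] [S [Q < [S [Q < >]] >]]]]

6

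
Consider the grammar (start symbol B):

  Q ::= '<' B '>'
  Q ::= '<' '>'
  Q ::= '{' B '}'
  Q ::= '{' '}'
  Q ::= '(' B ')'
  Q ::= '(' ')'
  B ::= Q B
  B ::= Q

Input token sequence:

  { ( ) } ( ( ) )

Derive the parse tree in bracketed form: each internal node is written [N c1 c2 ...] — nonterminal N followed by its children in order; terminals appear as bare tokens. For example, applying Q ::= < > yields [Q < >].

B
Q B
{ B } B
{ Q } B
{ ( ) } B
{ ( ) } Q
{ ( ) } ( B )
{ ( ) } ( Q )
{ ( ) } ( ( ) )

[B [Q { [B [Q ( )]] }] [B [Q ( [B [Q ( )]] )]]]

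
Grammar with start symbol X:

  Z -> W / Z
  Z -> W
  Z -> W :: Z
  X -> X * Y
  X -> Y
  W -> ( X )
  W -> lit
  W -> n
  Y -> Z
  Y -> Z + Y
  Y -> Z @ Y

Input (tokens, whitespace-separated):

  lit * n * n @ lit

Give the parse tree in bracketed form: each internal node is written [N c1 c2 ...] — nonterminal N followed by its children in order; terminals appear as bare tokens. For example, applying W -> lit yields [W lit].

X
X * Y
X * Y * Y
Y * Y * Y
Z * Y * Y
W * Y * Y
lit * Y * Y
lit * Z * Y
lit * W * Y
lit * n * Y
lit * n * Z @ Y
lit * n * W @ Y
lit * n * n @ Y
lit * n * n @ Z
lit * n * n @ W
lit * n * n @ lit

[X [X [X [Y [Z [W lit]]]] * [Y [Z [W n]]]] * [Y [Z [W n]] @ [Y [Z [W lit]]]]]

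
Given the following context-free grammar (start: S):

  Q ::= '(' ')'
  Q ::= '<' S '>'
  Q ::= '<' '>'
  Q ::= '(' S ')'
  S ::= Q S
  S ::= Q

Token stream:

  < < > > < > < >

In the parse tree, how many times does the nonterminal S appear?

[S [Q < [S [Q < >]] >] [S [Q < >] [S [Q < >]]]]

4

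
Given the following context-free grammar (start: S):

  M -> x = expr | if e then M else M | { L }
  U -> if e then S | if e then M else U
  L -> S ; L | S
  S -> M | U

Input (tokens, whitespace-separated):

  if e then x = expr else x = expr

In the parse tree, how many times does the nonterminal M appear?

[S [M if e then [M x = expr] else [M x = expr]]]

3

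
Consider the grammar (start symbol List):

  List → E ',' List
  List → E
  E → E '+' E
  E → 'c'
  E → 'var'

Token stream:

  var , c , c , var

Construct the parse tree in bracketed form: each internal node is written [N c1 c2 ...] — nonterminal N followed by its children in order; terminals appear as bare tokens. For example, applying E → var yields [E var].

List
E , List
var , List
var , E , List
var , c , List
var , c , E , List
var , c , c , List
var , c , c , E
var , c , c , var

[List [E var] , [List [E c] , [List [E c] , [List [E var]]]]]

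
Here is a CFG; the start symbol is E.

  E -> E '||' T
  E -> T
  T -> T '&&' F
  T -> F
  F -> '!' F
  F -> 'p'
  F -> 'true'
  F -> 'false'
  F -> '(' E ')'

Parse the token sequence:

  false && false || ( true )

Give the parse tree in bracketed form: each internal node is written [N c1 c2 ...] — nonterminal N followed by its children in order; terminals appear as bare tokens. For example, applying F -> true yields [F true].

[E [E [T [T [F false]] && [F false]]] || [T [F ( [E [T [F true]]] )]]]

E
E || T
T || T
T && F || T
F && F || T
false && F || T
false && false || T
false && false || F
false && false || ( E )
false && false || ( T )
false && false || ( F )
false && false || ( true )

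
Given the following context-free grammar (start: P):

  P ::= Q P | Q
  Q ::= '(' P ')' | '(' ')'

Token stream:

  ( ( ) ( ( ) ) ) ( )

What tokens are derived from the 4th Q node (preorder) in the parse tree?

( )

[P [Q ( [P [Q ( )] [P [Q ( [P [Q ( )]] )]]] )] [P [Q ( )]]]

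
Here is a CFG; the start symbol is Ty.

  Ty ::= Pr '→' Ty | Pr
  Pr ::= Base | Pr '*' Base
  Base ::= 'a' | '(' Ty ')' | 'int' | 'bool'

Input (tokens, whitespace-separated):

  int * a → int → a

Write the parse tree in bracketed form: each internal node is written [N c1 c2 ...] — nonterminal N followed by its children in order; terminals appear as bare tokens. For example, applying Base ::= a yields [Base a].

Ty
Pr → Ty
Pr * Base → Ty
Base * Base → Ty
int * Base → Ty
int * a → Ty
int * a → Pr → Ty
int * a → Base → Ty
int * a → int → Ty
int * a → int → Pr
int * a → int → Base
int * a → int → a

[Ty [Pr [Pr [Base int]] * [Base a]] → [Ty [Pr [Base int]] → [Ty [Pr [Base a]]]]]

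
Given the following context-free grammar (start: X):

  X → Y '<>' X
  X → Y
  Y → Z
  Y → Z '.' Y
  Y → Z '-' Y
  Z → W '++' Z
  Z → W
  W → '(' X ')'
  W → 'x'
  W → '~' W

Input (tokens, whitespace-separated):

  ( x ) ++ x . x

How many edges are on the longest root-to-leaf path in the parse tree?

8

[X [Y [Z [W ( [X [Y [Z [W x]]]] )] ++ [Z [W x]]] . [Y [Z [W x]]]]]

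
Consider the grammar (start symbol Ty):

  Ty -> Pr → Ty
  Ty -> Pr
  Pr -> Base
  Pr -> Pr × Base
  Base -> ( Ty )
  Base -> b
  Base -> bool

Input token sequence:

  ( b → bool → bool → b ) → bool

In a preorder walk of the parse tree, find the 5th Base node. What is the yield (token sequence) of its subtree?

[Ty [Pr [Base ( [Ty [Pr [Base b]] → [Ty [Pr [Base bool]] → [Ty [Pr [Base bool]] → [Ty [Pr [Base b]]]]]] )]] → [Ty [Pr [Base bool]]]]

b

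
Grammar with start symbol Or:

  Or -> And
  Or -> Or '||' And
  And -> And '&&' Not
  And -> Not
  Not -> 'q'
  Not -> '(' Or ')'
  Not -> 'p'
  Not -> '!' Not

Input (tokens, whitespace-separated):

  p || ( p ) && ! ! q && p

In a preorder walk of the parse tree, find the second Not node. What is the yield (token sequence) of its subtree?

[Or [Or [And [Not p]]] || [And [And [And [Not ( [Or [And [Not p]]] )]] && [Not ! [Not ! [Not q]]]] && [Not p]]]

( p )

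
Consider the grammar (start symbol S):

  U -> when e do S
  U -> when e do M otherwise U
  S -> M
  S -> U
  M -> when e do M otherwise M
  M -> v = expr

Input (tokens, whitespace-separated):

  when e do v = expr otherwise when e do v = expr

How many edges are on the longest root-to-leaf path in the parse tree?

5

[S [U when e do [M v = expr] otherwise [U when e do [S [M v = expr]]]]]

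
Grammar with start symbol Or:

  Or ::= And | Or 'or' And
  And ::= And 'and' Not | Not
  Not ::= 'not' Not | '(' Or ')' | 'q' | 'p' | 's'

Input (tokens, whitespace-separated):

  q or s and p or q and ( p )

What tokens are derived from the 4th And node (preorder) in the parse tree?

q and ( p )

[Or [Or [Or [And [Not q]]] or [And [And [Not s]] and [Not p]]] or [And [And [Not q]] and [Not ( [Or [And [Not p]]] )]]]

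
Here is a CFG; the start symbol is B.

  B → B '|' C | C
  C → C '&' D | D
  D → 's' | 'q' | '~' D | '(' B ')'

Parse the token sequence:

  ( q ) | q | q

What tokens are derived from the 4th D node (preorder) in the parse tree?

q

[B [B [B [C [D ( [B [C [D q]]] )]]] | [C [D q]]] | [C [D q]]]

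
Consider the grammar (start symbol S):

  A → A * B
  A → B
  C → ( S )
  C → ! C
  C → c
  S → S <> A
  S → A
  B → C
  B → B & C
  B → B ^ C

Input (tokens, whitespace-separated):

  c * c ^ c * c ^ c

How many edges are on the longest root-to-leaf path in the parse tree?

[S [A [A [A [B [C c]]] * [B [B [C c]] ^ [C c]]] * [B [B [C c]] ^ [C c]]]]

6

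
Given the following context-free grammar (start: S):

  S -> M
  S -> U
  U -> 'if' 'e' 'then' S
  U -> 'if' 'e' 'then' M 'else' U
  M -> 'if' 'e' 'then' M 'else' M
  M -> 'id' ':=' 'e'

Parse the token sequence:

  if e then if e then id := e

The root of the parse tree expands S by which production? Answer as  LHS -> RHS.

[S [U if e then [S [U if e then [S [M id := e]]]]]]

S -> U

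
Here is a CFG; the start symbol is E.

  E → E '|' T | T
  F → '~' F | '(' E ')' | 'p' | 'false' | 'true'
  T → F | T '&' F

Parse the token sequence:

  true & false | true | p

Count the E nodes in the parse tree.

3

[E [E [E [T [T [F true]] & [F false]]] | [T [F true]]] | [T [F p]]]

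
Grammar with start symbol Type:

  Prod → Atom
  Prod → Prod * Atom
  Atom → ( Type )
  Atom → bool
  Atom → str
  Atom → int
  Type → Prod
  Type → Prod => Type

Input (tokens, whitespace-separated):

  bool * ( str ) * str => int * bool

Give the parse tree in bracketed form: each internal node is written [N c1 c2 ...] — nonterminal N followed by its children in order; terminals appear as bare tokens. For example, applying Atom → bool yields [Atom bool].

[Type [Prod [Prod [Prod [Atom bool]] * [Atom ( [Type [Prod [Atom str]]] )]] * [Atom str]] => [Type [Prod [Prod [Atom int]] * [Atom bool]]]]

Type
Prod => Type
Prod * Atom => Type
Prod * Atom * Atom => Type
Atom * Atom * Atom => Type
bool * Atom * Atom => Type
bool * ( Type ) * Atom => Type
bool * ( Prod ) * Atom => Type
bool * ( Atom ) * Atom => Type
bool * ( str ) * Atom => Type
bool * ( str ) * str => Type
bool * ( str ) * str => Prod
bool * ( str ) * str => Prod * Atom
bool * ( str ) * str => Atom * Atom
bool * ( str ) * str => int * Atom
bool * ( str ) * str => int * bool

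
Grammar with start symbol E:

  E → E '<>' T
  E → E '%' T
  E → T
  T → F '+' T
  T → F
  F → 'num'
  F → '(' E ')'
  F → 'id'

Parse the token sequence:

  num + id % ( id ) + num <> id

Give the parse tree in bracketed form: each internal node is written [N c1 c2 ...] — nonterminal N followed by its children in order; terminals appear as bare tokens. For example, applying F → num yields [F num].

E
E <> T
E % T <> T
T % T <> T
F + T % T <> T
num + T % T <> T
num + F % T <> T
num + id % T <> T
num + id % F + T <> T
num + id % ( E ) + T <> T
num + id % ( T ) + T <> T
num + id % ( F ) + T <> T
num + id % ( id ) + T <> T
num + id % ( id ) + F <> T
num + id % ( id ) + num <> T
num + id % ( id ) + num <> F
num + id % ( id ) + num <> id

[E [E [E [T [F num] + [T [F id]]]] % [T [F ( [E [T [F id]]] )] + [T [F num]]]] <> [T [F id]]]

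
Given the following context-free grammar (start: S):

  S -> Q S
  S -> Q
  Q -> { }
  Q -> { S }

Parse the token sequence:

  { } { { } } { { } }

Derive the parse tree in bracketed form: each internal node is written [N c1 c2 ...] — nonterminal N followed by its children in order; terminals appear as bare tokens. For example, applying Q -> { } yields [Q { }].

S
Q S
{ } S
{ } Q S
{ } { S } S
{ } { Q } S
{ } { { } } S
{ } { { } } Q
{ } { { } } { S }
{ } { { } } { Q }
{ } { { } } { { } }

[S [Q { }] [S [Q { [S [Q { }]] }] [S [Q { [S [Q { }]] }]]]]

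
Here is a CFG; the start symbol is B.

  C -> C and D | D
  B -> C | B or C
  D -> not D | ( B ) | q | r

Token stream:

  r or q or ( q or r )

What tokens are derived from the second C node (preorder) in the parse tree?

q

[B [B [B [C [D r]]] or [C [D q]]] or [C [D ( [B [B [C [D q]]] or [C [D r]]] )]]]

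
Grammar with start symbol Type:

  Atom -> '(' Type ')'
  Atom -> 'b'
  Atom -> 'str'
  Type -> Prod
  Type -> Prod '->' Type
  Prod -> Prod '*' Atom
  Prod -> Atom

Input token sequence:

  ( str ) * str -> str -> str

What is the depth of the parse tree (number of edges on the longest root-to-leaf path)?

[Type [Prod [Prod [Atom ( [Type [Prod [Atom str]]] )]] * [Atom str]] -> [Type [Prod [Atom str]] -> [Type [Prod [Atom str]]]]]

7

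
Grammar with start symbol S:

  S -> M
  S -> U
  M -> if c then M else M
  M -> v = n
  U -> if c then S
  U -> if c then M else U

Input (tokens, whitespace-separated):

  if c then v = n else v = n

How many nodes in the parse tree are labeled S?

[S [M if c then [M v = n] else [M v = n]]]

1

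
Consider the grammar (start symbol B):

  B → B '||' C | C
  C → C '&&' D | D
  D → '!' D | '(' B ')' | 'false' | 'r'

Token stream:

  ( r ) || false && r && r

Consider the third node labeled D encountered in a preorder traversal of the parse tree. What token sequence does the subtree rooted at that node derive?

[B [B [C [D ( [B [C [D r]]] )]]] || [C [C [C [D false]] && [D r]] && [D r]]]

false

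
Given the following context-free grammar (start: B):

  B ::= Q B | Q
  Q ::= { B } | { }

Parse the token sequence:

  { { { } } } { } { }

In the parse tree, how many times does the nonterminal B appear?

[B [Q { [B [Q { [B [Q { }]] }]] }] [B [Q { }] [B [Q { }]]]]

5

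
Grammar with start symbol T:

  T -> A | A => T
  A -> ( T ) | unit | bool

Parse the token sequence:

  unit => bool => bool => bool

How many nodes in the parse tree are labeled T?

4

[T [A unit] => [T [A bool] => [T [A bool] => [T [A bool]]]]]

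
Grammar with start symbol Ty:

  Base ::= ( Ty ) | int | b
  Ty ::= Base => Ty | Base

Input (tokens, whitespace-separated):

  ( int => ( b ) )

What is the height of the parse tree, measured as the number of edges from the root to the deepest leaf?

7

[Ty [Base ( [Ty [Base int] => [Ty [Base ( [Ty [Base b]] )]]] )]]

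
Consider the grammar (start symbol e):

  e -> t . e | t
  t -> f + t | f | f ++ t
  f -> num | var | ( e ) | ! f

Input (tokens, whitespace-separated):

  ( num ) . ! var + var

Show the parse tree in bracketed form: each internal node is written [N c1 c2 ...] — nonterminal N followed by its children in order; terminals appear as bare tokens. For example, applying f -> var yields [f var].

[e [t [f ( [e [t [f num]]] )]] . [e [t [f ! [f var]] + [t [f var]]]]]

e
t . e
f . e
( e ) . e
( t ) . e
( f ) . e
( num ) . e
( num ) . t
( num ) . f + t
( num ) . ! f + t
( num ) . ! var + t
( num ) . ! var + f
( num ) . ! var + var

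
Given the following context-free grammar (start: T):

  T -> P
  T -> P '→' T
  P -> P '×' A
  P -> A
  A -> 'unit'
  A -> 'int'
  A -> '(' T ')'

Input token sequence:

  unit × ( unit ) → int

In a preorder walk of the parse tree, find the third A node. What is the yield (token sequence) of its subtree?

[T [P [P [A unit]] × [A ( [T [P [A unit]]] )]] → [T [P [A int]]]]

unit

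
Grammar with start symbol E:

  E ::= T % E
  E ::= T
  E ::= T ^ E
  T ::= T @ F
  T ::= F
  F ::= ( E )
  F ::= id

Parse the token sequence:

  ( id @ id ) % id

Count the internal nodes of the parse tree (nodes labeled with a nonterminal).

11

[E [T [F ( [E [T [T [F id]] @ [F id]]] )]] % [E [T [F id]]]]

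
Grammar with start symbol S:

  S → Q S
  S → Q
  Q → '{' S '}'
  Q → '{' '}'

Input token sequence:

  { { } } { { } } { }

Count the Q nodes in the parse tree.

[S [Q { [S [Q { }]] }] [S [Q { [S [Q { }]] }] [S [Q { }]]]]

5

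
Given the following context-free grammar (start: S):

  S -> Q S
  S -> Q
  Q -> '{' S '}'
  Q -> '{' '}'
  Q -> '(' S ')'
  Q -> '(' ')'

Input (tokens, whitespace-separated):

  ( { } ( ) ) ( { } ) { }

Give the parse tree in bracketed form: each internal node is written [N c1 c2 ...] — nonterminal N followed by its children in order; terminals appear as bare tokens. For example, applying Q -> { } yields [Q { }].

[S [Q ( [S [Q { }] [S [Q ( )]]] )] [S [Q ( [S [Q { }]] )] [S [Q { }]]]]

S
Q S
( S ) S
( Q S ) S
( { } S ) S
( { } Q ) S
( { } ( ) ) S
( { } ( ) ) Q S
( { } ( ) ) ( S ) S
( { } ( ) ) ( Q ) S
( { } ( ) ) ( { } ) S
( { } ( ) ) ( { } ) Q
( { } ( ) ) ( { } ) { }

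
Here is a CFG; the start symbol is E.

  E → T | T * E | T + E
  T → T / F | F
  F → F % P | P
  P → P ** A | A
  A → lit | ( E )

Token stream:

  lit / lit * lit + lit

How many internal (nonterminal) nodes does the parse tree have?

[E [T [T [F [P [A lit]]]] / [F [P [A lit]]]] * [E [T [F [P [A lit]]]] + [E [T [F [P [A lit]]]]]]]

19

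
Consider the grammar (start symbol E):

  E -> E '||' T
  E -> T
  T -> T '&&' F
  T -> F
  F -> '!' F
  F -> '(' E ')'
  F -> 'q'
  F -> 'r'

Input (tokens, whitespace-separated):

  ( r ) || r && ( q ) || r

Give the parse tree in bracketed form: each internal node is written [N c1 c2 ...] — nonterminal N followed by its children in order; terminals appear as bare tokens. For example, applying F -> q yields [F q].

E
E || T
E || T || T
T || T || T
F || T || T
( E ) || T || T
( T ) || T || T
( F ) || T || T
( r ) || T || T
( r ) || T && F || T
( r ) || F && F || T
( r ) || r && F || T
( r ) || r && ( E ) || T
( r ) || r && ( T ) || T
( r ) || r && ( F ) || T
( r ) || r && ( q ) || T
( r ) || r && ( q ) || F
( r ) || r && ( q ) || r

[E [E [E [T [F ( [E [T [F r]]] )]]] || [T [T [F r]] && [F ( [E [T [F q]]] )]]] || [T [F r]]]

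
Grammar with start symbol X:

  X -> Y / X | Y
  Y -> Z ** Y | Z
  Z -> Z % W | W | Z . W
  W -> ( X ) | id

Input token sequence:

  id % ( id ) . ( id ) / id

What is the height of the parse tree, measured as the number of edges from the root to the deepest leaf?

[X [Y [Z [Z [Z [W id]] % [W ( [X [Y [Z [W id]]]] )]] . [W ( [X [Y [Z [W id]]]] )]]] / [X [Y [Z [W id]]]]]

9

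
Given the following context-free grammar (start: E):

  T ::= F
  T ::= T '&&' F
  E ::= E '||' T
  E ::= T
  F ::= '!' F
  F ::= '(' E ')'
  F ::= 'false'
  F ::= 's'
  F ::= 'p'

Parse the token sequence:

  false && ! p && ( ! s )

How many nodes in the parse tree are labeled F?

6

[E [T [T [T [F false]] && [F ! [F p]]] && [F ( [E [T [F ! [F s]]]] )]]]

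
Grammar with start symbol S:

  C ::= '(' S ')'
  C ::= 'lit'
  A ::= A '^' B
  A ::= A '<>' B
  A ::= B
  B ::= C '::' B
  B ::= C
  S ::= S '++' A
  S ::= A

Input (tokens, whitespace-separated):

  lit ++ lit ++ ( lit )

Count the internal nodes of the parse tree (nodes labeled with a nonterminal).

[S [S [S [A [B [C lit]]]] ++ [A [B [C lit]]]] ++ [A [B [C ( [S [A [B [C lit]]]] )]]]]

16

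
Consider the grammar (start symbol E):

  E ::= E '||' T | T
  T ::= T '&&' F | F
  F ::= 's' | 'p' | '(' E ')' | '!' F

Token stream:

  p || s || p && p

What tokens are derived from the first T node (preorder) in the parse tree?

[E [E [E [T [F p]]] || [T [F s]]] || [T [T [F p]] && [F p]]]

p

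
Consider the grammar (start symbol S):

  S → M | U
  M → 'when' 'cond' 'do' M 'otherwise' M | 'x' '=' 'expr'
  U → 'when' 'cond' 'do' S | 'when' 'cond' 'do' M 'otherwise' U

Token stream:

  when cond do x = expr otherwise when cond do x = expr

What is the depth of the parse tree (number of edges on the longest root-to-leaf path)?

5

[S [U when cond do [M x = expr] otherwise [U when cond do [S [M x = expr]]]]]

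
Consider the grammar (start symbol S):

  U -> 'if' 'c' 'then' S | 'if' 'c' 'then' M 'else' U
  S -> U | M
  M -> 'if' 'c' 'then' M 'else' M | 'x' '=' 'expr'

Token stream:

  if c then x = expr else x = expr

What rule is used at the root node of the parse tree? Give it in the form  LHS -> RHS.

S -> M

[S [M if c then [M x = expr] else [M x = expr]]]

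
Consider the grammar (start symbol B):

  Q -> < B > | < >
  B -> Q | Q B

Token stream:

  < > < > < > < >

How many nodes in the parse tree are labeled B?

4

[B [Q < >] [B [Q < >] [B [Q < >] [B [Q < >]]]]]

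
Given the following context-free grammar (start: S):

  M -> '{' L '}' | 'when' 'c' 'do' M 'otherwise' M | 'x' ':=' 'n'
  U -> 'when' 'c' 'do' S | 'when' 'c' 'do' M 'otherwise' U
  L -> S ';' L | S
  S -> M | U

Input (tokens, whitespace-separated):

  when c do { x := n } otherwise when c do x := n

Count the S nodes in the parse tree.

[S [U when c do [M { [L [S [M x := n]]] }] otherwise [U when c do [S [M x := n]]]]]

3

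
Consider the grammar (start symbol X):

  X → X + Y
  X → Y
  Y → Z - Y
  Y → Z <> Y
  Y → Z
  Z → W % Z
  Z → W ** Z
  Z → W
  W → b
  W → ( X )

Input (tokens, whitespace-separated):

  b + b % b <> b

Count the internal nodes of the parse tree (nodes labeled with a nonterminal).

13

[X [X [Y [Z [W b]]]] + [Y [Z [W b] % [Z [W b]]] <> [Y [Z [W b]]]]]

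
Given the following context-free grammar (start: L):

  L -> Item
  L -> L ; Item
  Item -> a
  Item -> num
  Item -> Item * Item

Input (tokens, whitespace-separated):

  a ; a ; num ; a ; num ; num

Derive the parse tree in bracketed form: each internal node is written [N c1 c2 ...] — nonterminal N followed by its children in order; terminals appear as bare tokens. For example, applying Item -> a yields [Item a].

L
L ; Item
L ; Item ; Item
L ; Item ; Item ; Item
L ; Item ; Item ; Item ; Item
L ; Item ; Item ; Item ; Item ; Item
Item ; Item ; Item ; Item ; Item ; Item
a ; Item ; Item ; Item ; Item ; Item
a ; a ; Item ; Item ; Item ; Item
a ; a ; num ; Item ; Item ; Item
a ; a ; num ; a ; Item ; Item
a ; a ; num ; a ; num ; Item
a ; a ; num ; a ; num ; num

[L [L [L [L [L [L [Item a]] ; [Item a]] ; [Item num]] ; [Item a]] ; [Item num]] ; [Item num]]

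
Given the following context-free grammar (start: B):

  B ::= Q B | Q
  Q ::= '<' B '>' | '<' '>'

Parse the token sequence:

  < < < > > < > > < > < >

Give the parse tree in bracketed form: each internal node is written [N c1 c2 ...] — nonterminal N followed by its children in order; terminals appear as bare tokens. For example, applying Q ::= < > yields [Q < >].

[B [Q < [B [Q < [B [Q < >]] >] [B [Q < >]]] >] [B [Q < >] [B [Q < >]]]]

B
Q B
< B > B
< Q B > B
< < B > B > B
< < Q > B > B
< < < > > B > B
< < < > > Q > B
< < < > > < > > B
< < < > > < > > Q B
< < < > > < > > < > B
< < < > > < > > < > Q
< < < > > < > > < > < >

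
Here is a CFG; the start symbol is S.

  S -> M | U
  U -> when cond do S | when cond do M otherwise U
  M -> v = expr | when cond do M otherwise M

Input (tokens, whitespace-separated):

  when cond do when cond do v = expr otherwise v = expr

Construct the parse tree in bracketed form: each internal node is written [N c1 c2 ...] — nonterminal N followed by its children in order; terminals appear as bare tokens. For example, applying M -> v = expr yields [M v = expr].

S
U
when cond do S
when cond do M
when cond do when cond do M otherwise M
when cond do when cond do v = expr otherwise M
when cond do when cond do v = expr otherwise v = expr

[S [U when cond do [S [M when cond do [M v = expr] otherwise [M v = expr]]]]]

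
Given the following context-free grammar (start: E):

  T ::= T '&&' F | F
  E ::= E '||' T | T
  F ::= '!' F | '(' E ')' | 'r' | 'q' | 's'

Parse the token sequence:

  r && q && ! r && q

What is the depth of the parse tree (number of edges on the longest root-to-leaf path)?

6

[E [T [T [T [T [F r]] && [F q]] && [F ! [F r]]] && [F q]]]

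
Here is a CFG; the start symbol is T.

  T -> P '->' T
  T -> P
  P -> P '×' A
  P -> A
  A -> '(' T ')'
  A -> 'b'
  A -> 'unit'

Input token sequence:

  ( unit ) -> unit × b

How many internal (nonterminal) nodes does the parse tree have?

11

[T [P [A ( [T [P [A unit]]] )]] -> [T [P [P [A unit]] × [A b]]]]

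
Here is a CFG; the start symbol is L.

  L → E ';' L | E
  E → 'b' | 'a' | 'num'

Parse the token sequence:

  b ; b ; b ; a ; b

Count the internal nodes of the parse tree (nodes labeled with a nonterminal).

[L [E b] ; [L [E b] ; [L [E b] ; [L [E a] ; [L [E b]]]]]]

10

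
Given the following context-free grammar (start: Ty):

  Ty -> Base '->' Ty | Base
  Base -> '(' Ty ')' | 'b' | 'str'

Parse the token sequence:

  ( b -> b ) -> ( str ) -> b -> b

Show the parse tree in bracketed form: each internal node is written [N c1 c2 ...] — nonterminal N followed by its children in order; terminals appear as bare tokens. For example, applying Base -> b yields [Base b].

Ty
Base -> Ty
( Ty ) -> Ty
( Base -> Ty ) -> Ty
( b -> Ty ) -> Ty
( b -> Base ) -> Ty
( b -> b ) -> Ty
( b -> b ) -> Base -> Ty
( b -> b ) -> ( Ty ) -> Ty
( b -> b ) -> ( Base ) -> Ty
( b -> b ) -> ( str ) -> Ty
( b -> b ) -> ( str ) -> Base -> Ty
( b -> b ) -> ( str ) -> b -> Ty
( b -> b ) -> ( str ) -> b -> Base
( b -> b ) -> ( str ) -> b -> b

[Ty [Base ( [Ty [Base b] -> [Ty [Base b]]] )] -> [Ty [Base ( [Ty [Base str]] )] -> [Ty [Base b] -> [Ty [Base b]]]]]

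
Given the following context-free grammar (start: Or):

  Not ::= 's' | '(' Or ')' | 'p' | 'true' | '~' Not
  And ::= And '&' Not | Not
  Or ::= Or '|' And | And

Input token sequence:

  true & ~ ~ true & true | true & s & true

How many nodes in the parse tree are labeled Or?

[Or [Or [And [And [And [Not true]] & [Not ~ [Not ~ [Not true]]]] & [Not true]]] | [And [And [And [Not true]] & [Not s]] & [Not true]]]

2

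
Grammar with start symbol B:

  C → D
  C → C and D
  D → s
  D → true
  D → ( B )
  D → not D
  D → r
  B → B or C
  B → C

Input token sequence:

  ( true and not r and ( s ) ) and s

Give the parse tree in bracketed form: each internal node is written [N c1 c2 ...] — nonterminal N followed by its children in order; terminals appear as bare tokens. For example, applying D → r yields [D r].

B
C
C and D
D and D
( B ) and D
( C ) and D
( C and D ) and D
( C and D and D ) and D
( D and D and D ) and D
( true and D and D ) and D
( true and not D and D ) and D
( true and not r and D ) and D
( true and not r and ( B ) ) and D
( true and not r and ( C ) ) and D
( true and not r and ( D ) ) and D
( true and not r and ( s ) ) and D
( true and not r and ( s ) ) and s

[B [C [C [D ( [B [C [C [C [D true]] and [D not [D r]]] and [D ( [B [C [D s]]] )]]] )]] and [D s]]]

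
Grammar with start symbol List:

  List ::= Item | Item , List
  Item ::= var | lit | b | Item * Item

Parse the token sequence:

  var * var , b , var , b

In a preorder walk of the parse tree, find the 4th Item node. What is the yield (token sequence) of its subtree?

[List [Item [Item var] * [Item var]] , [List [Item b] , [List [Item var] , [List [Item b]]]]]

b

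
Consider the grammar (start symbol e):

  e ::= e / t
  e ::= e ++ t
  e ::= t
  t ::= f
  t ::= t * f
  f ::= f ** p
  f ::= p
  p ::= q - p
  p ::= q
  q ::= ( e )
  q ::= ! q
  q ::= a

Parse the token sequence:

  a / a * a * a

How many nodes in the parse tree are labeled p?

4

[e [e [t [f [p [q a]]]]] / [t [t [t [f [p [q a]]]] * [f [p [q a]]]] * [f [p [q a]]]]]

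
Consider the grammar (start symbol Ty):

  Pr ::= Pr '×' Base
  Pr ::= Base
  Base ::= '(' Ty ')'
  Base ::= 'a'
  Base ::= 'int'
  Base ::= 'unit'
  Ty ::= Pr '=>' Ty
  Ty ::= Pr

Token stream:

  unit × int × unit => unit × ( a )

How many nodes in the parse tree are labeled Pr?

6

[Ty [Pr [Pr [Pr [Base unit]] × [Base int]] × [Base unit]] => [Ty [Pr [Pr [Base unit]] × [Base ( [Ty [Pr [Base a]]] )]]]]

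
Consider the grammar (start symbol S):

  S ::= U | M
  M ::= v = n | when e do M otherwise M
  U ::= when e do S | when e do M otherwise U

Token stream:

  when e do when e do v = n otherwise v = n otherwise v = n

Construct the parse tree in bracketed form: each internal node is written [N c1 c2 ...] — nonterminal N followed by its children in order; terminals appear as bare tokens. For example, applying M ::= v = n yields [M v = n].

S
M
when e do M otherwise M
when e do when e do M otherwise M otherwise M
when e do when e do v = n otherwise M otherwise M
when e do when e do v = n otherwise v = n otherwise M
when e do when e do v = n otherwise v = n otherwise v = n

[S [M when e do [M when e do [M v = n] otherwise [M v = n]] otherwise [M v = n]]]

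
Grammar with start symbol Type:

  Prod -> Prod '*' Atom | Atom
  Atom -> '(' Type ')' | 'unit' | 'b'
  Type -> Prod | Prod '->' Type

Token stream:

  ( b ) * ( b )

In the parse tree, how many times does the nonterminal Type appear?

3

[Type [Prod [Prod [Atom ( [Type [Prod [Atom b]]] )]] * [Atom ( [Type [Prod [Atom b]]] )]]]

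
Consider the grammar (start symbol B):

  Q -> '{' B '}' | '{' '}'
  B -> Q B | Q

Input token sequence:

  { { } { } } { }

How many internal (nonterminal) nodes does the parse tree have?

8

[B [Q { [B [Q { }] [B [Q { }]]] }] [B [Q { }]]]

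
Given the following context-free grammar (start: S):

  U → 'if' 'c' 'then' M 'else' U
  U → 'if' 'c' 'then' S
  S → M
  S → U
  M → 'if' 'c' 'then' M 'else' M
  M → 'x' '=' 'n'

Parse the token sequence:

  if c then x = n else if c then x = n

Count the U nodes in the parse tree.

2

[S [U if c then [M x = n] else [U if c then [S [M x = n]]]]]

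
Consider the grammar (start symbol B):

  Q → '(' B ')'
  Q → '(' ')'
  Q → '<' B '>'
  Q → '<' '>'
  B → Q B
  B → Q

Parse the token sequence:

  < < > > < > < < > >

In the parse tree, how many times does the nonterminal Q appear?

5

[B [Q < [B [Q < >]] >] [B [Q < >] [B [Q < [B [Q < >]] >]]]]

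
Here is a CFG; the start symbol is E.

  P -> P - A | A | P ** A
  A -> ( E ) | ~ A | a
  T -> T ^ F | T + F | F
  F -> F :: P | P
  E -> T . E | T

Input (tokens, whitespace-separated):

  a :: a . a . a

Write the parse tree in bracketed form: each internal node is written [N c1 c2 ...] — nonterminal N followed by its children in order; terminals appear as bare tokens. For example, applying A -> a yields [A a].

[E [T [F [F [P [A a]]] :: [P [A a]]]] . [E [T [F [P [A a]]]] . [E [T [F [P [A a]]]]]]]

E
T . E
F . E
F :: P . E
P :: P . E
A :: P . E
a :: P . E
a :: A . E
a :: a . E
a :: a . T . E
a :: a . F . E
a :: a . P . E
a :: a . A . E
a :: a . a . E
a :: a . a . T
a :: a . a . F
a :: a . a . P
a :: a . a . A
a :: a . a . a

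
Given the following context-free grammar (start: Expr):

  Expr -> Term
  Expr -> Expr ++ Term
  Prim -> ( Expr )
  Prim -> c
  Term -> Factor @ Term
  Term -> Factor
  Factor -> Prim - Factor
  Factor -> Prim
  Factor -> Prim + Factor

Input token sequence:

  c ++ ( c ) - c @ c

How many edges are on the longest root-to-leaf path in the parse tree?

8

[Expr [Expr [Term [Factor [Prim c]]]] ++ [Term [Factor [Prim ( [Expr [Term [Factor [Prim c]]]] )] - [Factor [Prim c]]] @ [Term [Factor [Prim c]]]]]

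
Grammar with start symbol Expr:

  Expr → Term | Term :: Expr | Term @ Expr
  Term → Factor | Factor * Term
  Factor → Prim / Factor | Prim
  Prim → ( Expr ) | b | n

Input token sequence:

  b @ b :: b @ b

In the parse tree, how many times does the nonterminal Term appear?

[Expr [Term [Factor [Prim b]]] @ [Expr [Term [Factor [Prim b]]] :: [Expr [Term [Factor [Prim b]]] @ [Expr [Term [Factor [Prim b]]]]]]]

4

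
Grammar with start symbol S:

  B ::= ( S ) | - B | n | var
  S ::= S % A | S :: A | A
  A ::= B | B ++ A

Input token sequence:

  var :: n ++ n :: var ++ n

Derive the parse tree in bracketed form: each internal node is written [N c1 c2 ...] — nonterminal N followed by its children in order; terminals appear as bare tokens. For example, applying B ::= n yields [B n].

[S [S [S [A [B var]]] :: [A [B n] ++ [A [B n]]]] :: [A [B var] ++ [A [B n]]]]

S
S :: A
S :: A :: A
A :: A :: A
B :: A :: A
var :: A :: A
var :: B ++ A :: A
var :: n ++ A :: A
var :: n ++ B :: A
var :: n ++ n :: A
var :: n ++ n :: B ++ A
var :: n ++ n :: var ++ A
var :: n ++ n :: var ++ B
var :: n ++ n :: var ++ n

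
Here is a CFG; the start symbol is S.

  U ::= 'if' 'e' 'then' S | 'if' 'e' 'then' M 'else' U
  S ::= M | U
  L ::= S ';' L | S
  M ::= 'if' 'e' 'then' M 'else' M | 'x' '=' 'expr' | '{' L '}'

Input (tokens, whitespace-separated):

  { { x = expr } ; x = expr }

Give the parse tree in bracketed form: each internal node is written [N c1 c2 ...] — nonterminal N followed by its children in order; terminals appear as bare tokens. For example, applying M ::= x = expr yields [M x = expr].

[S [M { [L [S [M { [L [S [M x = expr]]] }]] ; [L [S [M x = expr]]]] }]]

S
M
{ L }
{ S ; L }
{ M ; L }
{ { L } ; L }
{ { S } ; L }
{ { M } ; L }
{ { x = expr } ; L }
{ { x = expr } ; S }
{ { x = expr } ; M }
{ { x = expr } ; x = expr }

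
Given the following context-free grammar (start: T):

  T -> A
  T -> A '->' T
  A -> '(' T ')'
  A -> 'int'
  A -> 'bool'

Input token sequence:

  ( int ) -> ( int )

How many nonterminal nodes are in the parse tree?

[T [A ( [T [A int]] )] -> [T [A ( [T [A int]] )]]]

8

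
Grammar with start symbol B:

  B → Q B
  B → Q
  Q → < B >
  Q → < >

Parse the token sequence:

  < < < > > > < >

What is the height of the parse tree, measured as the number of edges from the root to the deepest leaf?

[B [Q < [B [Q < [B [Q < >]] >]] >] [B [Q < >]]]

6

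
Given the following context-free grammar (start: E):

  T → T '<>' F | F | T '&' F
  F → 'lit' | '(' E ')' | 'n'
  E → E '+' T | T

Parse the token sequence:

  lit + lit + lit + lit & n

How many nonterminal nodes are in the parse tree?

14

[E [E [E [E [T [F lit]]] + [T [F lit]]] + [T [F lit]]] + [T [T [F lit]] & [F n]]]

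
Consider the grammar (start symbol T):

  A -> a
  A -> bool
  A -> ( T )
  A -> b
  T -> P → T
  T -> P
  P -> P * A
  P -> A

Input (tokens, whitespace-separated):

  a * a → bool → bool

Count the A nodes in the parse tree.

4

[T [P [P [A a]] * [A a]] → [T [P [A bool]] → [T [P [A bool]]]]]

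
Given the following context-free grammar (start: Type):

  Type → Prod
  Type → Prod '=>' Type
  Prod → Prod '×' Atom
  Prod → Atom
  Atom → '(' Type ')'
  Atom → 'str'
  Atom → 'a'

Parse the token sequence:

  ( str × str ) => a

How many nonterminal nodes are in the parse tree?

11

[Type [Prod [Atom ( [Type [Prod [Prod [Atom str]] × [Atom str]]] )]] => [Type [Prod [Atom a]]]]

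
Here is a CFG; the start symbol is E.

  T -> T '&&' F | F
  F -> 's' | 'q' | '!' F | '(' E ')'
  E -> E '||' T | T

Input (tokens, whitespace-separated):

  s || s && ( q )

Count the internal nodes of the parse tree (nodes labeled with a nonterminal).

[E [E [T [F s]]] || [T [T [F s]] && [F ( [E [T [F q]]] )]]]

11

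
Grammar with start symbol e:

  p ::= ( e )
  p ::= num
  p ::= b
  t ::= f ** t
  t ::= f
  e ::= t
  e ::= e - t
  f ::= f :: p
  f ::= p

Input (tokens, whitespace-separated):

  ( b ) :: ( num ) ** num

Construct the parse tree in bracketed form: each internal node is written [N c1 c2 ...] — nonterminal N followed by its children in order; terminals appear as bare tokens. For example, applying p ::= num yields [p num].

e
t
f ** t
f :: p ** t
p :: p ** t
( e ) :: p ** t
( t ) :: p ** t
( f ) :: p ** t
( p ) :: p ** t
( b ) :: p ** t
( b ) :: ( e ) ** t
( b ) :: ( t ) ** t
( b ) :: ( f ) ** t
( b ) :: ( p ) ** t
( b ) :: ( num ) ** t
( b ) :: ( num ) ** f
( b ) :: ( num ) ** p
( b ) :: ( num ) ** num

[e [t [f [f [p ( [e [t [f [p b]]]] )]] :: [p ( [e [t [f [p num]]]] )]] ** [t [f [p num]]]]]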